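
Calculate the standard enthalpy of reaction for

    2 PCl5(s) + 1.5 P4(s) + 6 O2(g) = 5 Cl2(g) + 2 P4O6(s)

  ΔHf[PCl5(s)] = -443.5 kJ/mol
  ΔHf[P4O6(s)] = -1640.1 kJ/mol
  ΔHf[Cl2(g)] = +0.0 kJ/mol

ΔH°rxn = -2393.2 kJ/mol

ΔH°rxn = Σ nΔHf°(products) − Σ nΔHf°(reactants).
Products: 5·(+0.0) + 2·(-1640.1) = -3280.2
Reactants: 2·(-443.5) + 3/2·(+0.0) + 6·(+0.0) = -887.0
ΔH°rxn = (-3280.2) − (-887.0) = -2393.2 kJ/mol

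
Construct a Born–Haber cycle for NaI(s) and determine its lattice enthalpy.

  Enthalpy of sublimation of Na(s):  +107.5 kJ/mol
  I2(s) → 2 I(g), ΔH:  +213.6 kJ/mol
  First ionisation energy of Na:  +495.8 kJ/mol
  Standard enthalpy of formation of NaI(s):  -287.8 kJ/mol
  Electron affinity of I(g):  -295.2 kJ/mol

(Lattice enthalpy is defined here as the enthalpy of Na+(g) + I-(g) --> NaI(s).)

ΔHf° = 1·ΔHsub + 1·(ΣIE) + 1/2·D(I2) + 1·EA + U
-287.8 = 1·(+107.5) + 1·(+495.8) + 1/2·(+213.6) + 1·(-295.2) + U
U = -287.8 − (+414.9) = -702.7 kJ/mol

U = -702.7 kJ/mol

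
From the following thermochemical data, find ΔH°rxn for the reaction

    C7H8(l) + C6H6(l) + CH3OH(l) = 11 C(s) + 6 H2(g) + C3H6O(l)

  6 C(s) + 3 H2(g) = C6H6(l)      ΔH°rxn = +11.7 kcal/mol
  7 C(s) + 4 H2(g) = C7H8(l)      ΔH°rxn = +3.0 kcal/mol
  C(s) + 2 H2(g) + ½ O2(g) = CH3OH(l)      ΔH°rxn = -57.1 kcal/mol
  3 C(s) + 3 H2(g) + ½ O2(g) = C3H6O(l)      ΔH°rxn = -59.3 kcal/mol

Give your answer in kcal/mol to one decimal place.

equation 1 reversed (C6H6(l) must end up as a reactant): -11.7 kcal/mol
equation 2 reversed (reverse to put C7H8(l) on the reactant side): -3.0 kcal/mol
equation 3 reversed (CH3OH(l) must end up as a reactant): +57.1 kcal/mol
equation 4 as written (C3H6O(l) already on the product side): -59.3 kcal/mol
ΔH°rxn = (-1)·(+11.7) + (-1)·(+3.0) + (-1)·(-57.1) + (1)·(-59.3) = -16.9 kcal/mol

ΔH°rxn = -16.9 kcal/mol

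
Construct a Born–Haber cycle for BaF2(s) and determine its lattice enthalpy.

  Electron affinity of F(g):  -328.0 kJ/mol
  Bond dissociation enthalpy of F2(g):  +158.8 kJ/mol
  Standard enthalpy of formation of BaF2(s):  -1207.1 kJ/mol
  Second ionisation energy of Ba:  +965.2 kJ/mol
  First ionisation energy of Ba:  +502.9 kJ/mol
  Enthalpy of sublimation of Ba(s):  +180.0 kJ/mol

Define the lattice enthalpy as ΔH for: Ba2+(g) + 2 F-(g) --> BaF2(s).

U = -2358.0 kJ/mol

ΔHf° = 1·ΔHsub + 1·(ΣIE) + 1·D(F2) + 2·EA + U
-1207.1 = 1·(+180.0) + 1·(+1468.1) + 1·(+158.8) + 2·(-328.0) + U
U = -1207.1 − (+1150.9) = -2358.0 kJ/mol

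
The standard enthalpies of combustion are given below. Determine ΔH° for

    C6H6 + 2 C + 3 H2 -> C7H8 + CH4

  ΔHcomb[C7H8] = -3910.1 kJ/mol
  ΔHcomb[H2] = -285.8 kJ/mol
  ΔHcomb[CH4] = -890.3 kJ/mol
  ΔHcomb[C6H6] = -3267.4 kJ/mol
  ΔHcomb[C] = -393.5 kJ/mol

With combustion enthalpies, reactants minus products:
= [1·(-3267.4) + 2·(-393.5) + 3·(-285.8)] − [1·(-3910.1) + 1·(-890.3)]
= -111.4 kJ/mol

ΔH° = -111.4 kJ/mol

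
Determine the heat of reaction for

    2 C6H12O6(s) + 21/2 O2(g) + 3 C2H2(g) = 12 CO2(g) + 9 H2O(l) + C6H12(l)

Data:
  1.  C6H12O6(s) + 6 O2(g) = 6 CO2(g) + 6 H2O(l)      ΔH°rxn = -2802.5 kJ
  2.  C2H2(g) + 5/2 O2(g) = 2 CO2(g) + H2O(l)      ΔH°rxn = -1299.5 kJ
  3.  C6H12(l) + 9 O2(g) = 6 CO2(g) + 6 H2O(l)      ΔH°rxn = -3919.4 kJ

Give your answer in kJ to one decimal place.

eq. 1 × 2 (scale by 2 for the 2 C6H12O6(s)): (2)·(-2802.5) = -5605.0 kJ
eq. 2 × 3 (×3 to match 3 C2H2(g) in the target): (3)·(-1299.5) = -3898.5 kJ
eq. 3 reversed (C6H12(l) must end up as a product): +3919.4 kJ
Since enthalpy is a state function, ΔH°rxn = (-5605.0) + (-3898.5) + (+3919.4) = -5584.1 kJ

ΔH°rxn = -5584.1 kJ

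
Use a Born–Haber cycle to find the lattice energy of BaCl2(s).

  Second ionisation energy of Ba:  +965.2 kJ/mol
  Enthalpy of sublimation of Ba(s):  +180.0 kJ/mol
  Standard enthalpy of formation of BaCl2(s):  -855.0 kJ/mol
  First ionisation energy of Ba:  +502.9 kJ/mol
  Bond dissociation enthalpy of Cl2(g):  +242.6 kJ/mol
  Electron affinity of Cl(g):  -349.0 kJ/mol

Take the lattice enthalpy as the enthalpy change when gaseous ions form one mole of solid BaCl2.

U = -2047.7 kJ/mol

ΔHf° = 1·ΔHsub + 1·(ΣIE) + 1·D(Cl2) + 2·EA + U
-855.0 = 1·(+180.0) + 1·(+1468.1) + 1·(+242.6) + 2·(-349.0) + U
U = -855.0 − (+1192.7) = -2047.7 kJ/mol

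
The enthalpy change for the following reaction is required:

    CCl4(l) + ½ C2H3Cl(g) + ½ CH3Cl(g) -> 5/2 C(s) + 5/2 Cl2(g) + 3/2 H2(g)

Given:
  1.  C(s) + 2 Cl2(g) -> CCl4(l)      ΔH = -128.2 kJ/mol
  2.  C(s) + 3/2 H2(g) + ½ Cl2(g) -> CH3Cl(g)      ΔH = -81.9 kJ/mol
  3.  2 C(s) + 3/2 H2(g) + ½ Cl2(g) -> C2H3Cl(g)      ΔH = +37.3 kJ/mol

ΔH = 150.5 kJ/mol

eq. 1 reversed: +128.2 kJ/mol
eq. 2 reversed and × 1/2: (-1/2)·(-81.9) = +40.95 kJ/mol
eq. 3 reversed and × 1/2: (-1/2)·(+37.3) = -18.65 kJ/mol
ΔH = (+128.2) + (+40.95) + (-18.65) = 150.5 kJ/mol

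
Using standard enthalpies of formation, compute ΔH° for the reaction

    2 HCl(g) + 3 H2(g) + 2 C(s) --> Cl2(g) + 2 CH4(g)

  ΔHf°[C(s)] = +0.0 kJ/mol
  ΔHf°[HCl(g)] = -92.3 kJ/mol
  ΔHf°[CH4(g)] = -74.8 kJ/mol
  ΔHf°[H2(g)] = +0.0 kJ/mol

ΔH° = 35.0 kJ/mol

Products: 1·(+0.0) + 2·(-74.8) = -149.6
Reactants: 2·(-92.3) + 3·(+0.0) + 2·(+0.0) = -184.6
ΔH° = (-149.6) − (-184.6) = 35.0 kJ/mol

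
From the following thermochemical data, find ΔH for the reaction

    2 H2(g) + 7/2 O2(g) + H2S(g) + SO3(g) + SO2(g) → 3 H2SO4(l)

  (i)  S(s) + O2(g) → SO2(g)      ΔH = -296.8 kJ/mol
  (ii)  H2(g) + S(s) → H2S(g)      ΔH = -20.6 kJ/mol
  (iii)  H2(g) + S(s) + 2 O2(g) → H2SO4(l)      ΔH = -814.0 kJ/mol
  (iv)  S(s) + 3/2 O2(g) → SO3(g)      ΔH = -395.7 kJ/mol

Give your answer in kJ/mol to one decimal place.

ΔH = -1728.9 kJ/mol

(i) reversed: +296.8 kJ/mol
(ii) reversed: +20.6 kJ/mol
(iii) × 3: (3)·(-814.0) = -2442.0 kJ/mol
(iv) reversed: +395.7 kJ/mol
ΔH = (-1)·(-296.8) + (-1)·(-20.6) + (3)·(-814.0) + (-1)·(-395.7) = -1728.9 kJ/mol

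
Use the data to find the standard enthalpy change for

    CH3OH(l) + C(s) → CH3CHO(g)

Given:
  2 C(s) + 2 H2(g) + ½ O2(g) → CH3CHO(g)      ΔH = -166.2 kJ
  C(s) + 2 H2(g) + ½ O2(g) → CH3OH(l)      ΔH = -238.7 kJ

equation 1 as written (CH3CHO(g) already on the product side): -166.2 kJ
equation 2 reversed (CH3OH(l) must end up as a reactant): +238.7 kJ
ΔH = (1)·(-166.2) + (-1)·(-238.7) = 72.5 kJ

ΔH = 72.5 kJ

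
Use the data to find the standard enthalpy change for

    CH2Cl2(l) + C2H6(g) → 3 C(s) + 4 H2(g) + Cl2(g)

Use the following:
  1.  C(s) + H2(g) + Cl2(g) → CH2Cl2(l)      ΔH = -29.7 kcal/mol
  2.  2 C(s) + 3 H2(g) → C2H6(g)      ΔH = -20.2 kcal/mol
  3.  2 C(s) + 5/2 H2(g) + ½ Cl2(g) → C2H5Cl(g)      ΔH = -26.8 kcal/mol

ΔH = 49.9 kcal/mol

eq. 1 reversed: +29.7 kcal/mol
eq. 2 reversed: +20.2 kcal/mol
eq. 3: not needed.
By Hess's law, ΔH = (+29.7) + (+20.2) = 49.9 kcal/mol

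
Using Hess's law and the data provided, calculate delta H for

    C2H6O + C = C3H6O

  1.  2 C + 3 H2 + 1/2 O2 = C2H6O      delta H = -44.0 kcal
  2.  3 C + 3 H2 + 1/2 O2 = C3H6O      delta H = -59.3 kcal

delta H = -15.3 kcal

eq. 1 reversed: +44.0 kcal
eq. 2 as written: -59.3 kcal
delta H = (+44.0) + (-59.3) = -15.3 kcal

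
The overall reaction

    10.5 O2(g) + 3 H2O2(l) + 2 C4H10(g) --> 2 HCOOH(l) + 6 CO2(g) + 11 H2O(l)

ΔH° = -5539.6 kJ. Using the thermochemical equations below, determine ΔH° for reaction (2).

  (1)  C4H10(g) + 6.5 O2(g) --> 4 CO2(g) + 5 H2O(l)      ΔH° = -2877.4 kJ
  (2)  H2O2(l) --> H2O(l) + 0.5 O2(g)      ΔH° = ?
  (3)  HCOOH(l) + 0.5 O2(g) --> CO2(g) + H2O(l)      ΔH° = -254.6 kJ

(1) × 2: (2)·(-2877.4) = -5754.8 kJ
(2) × 3: contributes 3·x
(3) reversed and × 2: (-2)·(-254.6) = +509.2 kJ
-5539.6 = (-5754.8) + (+509.2) + 3·x
x = (-5539.6 − (-5245.6)) / (3) = -98.0 kJ

ΔH° = -98.0 kJ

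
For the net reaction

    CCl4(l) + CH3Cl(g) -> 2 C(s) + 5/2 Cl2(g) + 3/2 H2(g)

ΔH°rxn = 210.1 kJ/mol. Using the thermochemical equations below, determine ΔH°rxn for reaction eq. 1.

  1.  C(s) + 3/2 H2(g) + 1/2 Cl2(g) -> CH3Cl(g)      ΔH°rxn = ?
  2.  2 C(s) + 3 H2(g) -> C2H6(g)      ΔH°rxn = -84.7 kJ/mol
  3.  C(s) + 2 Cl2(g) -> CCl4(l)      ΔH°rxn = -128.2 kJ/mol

eq. 1 reversed: contributes −x
eq. 2: not needed.
eq. 3 reversed: +128.2 kJ/mol
+210.1 = (+128.2) − x
x = (+210.1 − (+128.2)) / (-1) = -81.9 kJ/mol

ΔH°rxn = -81.9 kJ/mol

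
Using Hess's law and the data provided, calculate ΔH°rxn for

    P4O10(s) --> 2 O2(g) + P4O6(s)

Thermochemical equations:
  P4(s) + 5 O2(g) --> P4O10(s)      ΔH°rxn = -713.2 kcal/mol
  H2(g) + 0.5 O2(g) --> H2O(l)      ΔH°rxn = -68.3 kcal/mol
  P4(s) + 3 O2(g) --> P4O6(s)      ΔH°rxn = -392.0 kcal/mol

equation 1 reversed: +713.2 kcal/mol
equation 2: not needed.
equation 3 as written: -392.0 kcal/mol
ΔH°rxn = (+713.2) + (-392.0) = 321.2 kcal/mol

ΔH°rxn = 321.2 kcal/mol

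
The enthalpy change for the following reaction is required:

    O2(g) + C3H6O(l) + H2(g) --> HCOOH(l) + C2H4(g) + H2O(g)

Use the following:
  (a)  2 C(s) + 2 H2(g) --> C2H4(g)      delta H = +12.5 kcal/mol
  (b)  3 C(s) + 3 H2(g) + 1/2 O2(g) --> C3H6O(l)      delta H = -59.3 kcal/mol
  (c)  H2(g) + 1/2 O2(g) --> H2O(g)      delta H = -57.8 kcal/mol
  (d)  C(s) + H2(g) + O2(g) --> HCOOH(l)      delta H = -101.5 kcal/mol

delta H = -87.5 kcal/mol

(a) as written (C2H4(g) already on the product side): +12.5 kcal/mol
(b) reversed (C3H6O(l) must end up as a reactant): +59.3 kcal/mol
(c) as written (H2O(g) already on the product side): -57.8 kcal/mol
(d) as written (HCOOH(l) already on the product side): -101.5 kcal/mol
Summing the manipulated equations, delta H = (1)·(+12.5) + (-1)·(-59.3) + (1)·(-57.8) + (1)·(-101.5) = -87.5 kcal/mol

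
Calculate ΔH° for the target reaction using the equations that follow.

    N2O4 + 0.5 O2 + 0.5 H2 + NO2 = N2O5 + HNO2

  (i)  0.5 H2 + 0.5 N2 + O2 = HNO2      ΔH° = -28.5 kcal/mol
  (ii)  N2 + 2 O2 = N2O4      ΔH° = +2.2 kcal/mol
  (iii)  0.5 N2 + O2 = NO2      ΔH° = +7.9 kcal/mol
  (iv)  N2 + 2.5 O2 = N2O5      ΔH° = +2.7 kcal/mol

(i) as written: -28.5 kcal/mol
(ii) reversed: -2.2 kcal/mol
(iii) reversed: -7.9 kcal/mol
(iv) as written: +2.7 kcal/mol
Combining the equations, ΔH° = (-28.5) + (-2.2) + (-7.9) + (+2.7) = -35.9 kcal/mol

ΔH° = -35.9 kcal/mol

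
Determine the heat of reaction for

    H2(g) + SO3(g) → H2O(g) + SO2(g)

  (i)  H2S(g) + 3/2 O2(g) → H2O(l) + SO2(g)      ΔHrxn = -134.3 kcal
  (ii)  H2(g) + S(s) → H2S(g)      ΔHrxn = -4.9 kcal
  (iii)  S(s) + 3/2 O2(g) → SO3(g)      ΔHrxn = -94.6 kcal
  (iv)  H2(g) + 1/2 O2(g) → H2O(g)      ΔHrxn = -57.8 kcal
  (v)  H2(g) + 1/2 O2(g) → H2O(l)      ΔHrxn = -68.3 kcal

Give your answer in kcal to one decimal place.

(i) as written: -134.3 kcal
(ii) as written: -4.9 kcal
(iii) reversed: +94.6 kcal
(iv) as written: -57.8 kcal
(v) reversed: +68.3 kcal
Summing the manipulated equations, ΔHrxn = (1)·(-134.3) + (1)·(-4.9) + (-1)·(-94.6) + (1)·(-57.8) + (-1)·(-68.3) = -34.1 kcal

ΔHrxn = -34.1 kcal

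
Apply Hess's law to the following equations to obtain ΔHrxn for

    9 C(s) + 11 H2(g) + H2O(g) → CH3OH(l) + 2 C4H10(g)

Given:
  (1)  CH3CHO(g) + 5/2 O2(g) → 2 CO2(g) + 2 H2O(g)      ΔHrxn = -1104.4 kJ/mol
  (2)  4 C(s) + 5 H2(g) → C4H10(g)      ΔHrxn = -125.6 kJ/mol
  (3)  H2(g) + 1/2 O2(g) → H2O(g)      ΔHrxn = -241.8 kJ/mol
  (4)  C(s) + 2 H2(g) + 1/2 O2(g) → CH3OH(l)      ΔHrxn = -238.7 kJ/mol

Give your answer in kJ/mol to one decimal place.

(1): not needed (CH3CHO(g) appears nowhere else).
(2) × 2 (×2 to match 2 C4H10(g) in the target): (2)·(-125.6) = -251.2 kJ/mol
(3) reversed: +241.8 kJ/mol
(4) as written (CH3OH(l) already on the product side): -238.7 kJ/mol
ΔHrxn = (2)·(-125.6) + (-1)·(-241.8) + (1)·(-238.7) = -248.1 kJ/mol

ΔHrxn = -248.1 kJ/mol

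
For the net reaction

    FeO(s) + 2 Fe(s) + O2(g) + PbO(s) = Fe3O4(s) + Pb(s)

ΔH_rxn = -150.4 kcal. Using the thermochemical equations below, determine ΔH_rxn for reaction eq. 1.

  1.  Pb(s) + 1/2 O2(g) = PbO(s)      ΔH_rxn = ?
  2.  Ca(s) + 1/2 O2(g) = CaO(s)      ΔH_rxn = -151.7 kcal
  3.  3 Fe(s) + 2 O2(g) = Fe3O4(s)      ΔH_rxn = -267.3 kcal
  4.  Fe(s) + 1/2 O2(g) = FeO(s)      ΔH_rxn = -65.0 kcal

eq. 1 reversed (reverse to put PbO(s) on the reactant side): contributes −x
eq. 2: not needed (Ca(s) appears nowhere else).
eq. 3 as written (Fe3O4(s) already on the product side): -267.3 kcal
eq. 4 reversed (reverse to put FeO(s) on the reactant side): +65.0 kcal
-150.4 = (-267.3) + (+65.0) − x
x = (-150.4 − (-202.3)) / (-1) = -51.9 kcal

ΔH_rxn = -51.9 kcal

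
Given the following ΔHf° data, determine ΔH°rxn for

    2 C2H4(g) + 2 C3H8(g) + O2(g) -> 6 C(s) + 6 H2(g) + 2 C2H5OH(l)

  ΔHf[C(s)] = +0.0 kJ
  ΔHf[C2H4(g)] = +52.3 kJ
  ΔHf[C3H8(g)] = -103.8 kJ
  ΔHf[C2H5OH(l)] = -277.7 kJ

Products: 6·(+0.0) + 6·(+0.0) + 2·(-277.7) = -555.4
Reactants: 2·(+52.3) + 2·(-103.8) + 1·(+0.0) = -103.0
ΔH°rxn = (-555.4) − (-103.0) = -452.4 kJ

ΔH°rxn = -452.4 kJ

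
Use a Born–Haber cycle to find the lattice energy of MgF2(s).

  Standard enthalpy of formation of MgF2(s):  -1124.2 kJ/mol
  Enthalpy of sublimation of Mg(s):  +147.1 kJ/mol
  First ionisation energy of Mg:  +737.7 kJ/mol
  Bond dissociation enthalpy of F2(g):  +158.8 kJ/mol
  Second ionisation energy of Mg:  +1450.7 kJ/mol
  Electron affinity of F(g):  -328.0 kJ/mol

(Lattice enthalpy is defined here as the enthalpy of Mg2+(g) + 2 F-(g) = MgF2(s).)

U = -2962.5 kJ/mol

ΔHf° = 1·ΔHsub + 1·(ΣIE) + 1·D(F2) + 2·EA + U
-1124.2 = 1·(+147.1) + 1·(+2188.4) + 1·(+158.8) + 2·(-328.0) + U
U = -1124.2 − (+1838.3) = -2962.5 kJ/mol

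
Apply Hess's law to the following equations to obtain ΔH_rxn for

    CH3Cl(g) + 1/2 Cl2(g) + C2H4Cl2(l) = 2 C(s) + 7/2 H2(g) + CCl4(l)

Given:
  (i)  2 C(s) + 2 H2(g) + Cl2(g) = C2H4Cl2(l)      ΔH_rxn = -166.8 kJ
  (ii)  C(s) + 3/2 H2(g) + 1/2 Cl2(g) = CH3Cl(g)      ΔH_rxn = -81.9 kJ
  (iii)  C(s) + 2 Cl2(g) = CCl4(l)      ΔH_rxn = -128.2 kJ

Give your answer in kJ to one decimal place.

(i) reversed (reverse to put C2H4Cl2(l) on the reactant side): +166.8 kJ
(ii) reversed (reverse to put CH3Cl(g) on the reactant side): +81.9 kJ
(iii) as written (CCl4(l) already on the product side): -128.2 kJ
By Hess's law, ΔH_rxn = (+166.8) + (+81.9) + (-128.2) = 120.5 kJ

ΔH_rxn = 120.5 kJ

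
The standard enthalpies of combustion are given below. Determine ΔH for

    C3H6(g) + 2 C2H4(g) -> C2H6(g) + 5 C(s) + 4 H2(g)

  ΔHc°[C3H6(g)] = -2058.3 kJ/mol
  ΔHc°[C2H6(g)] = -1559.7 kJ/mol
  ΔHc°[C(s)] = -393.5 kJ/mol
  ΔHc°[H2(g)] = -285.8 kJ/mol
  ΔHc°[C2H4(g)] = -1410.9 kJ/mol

ΔH = -209.7 kJ/mol

Using ΔH = Σ nΔHc°(reactants) − Σ nΔHc°(products):
= [1·(-2058.3) + 2·(-1410.9)] − [1·(-1559.7) + 5·(-393.5) + 4·(-285.8)]
= -209.7 kJ/mol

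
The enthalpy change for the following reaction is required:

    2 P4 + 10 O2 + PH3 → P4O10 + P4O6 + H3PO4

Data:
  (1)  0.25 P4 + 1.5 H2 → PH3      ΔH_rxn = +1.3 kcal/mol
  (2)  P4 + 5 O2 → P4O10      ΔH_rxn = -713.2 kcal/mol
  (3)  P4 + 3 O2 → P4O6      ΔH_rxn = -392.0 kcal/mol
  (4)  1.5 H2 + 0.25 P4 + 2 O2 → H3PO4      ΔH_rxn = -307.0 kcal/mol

ΔH_rxn = -1413.5 kcal/mol

(1) reversed (reverse to put PH3 on the reactant side): -1.3 kcal/mol
(2) as written (P4O10 already on the product side): -713.2 kcal/mol
(3) as written (P4O6 already on the product side): -392.0 kcal/mol
(4) as written (H3PO4 already on the product side): -307.0 kcal/mol
By Hess's law, ΔH_rxn = (-1.3) + (-713.2) + (-392.0) + (-307.0) = -1413.5 kcal/mol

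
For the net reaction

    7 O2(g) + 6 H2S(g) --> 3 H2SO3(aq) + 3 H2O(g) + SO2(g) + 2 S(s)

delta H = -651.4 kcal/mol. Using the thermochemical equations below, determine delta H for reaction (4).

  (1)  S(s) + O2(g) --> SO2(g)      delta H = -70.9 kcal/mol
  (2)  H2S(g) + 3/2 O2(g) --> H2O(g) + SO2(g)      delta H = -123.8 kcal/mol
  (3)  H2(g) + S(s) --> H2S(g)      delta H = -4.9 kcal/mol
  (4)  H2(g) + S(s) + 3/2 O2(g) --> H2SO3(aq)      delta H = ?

(1) reversed and × 2: (-2)·(-70.9) = +141.8 kcal/mol
(2) × 3 (scale by 3 for the 3 H2O(g)): (3)·(-123.8) = -371.4 kcal/mol
(3) reversed and × 3: (-3)·(-4.9) = +14.7 kcal/mol
(4) × 3 (×3 to match 3 H2SO3(aq) in the target): contributes 3·x
-651.4 = (+141.8) + (-371.4) + (+14.7) + 3·x
x = (-651.4 − (-214.9)) / (3) = -145.5 kcal/mol

delta H = -145.5 kcal/mol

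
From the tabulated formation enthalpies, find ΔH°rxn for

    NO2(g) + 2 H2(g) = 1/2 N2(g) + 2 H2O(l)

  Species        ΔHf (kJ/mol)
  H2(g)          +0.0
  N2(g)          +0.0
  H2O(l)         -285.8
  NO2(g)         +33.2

ΔH°rxn = -604.8 kJ/mol

Products: 1/2·(+0.0) + 2·(-285.8) = -571.6
Reactants: 1·(+33.2) + 2·(+0.0) = +33.2
ΔH°rxn = (-571.6) − (+33.2) = -604.8 kJ/mol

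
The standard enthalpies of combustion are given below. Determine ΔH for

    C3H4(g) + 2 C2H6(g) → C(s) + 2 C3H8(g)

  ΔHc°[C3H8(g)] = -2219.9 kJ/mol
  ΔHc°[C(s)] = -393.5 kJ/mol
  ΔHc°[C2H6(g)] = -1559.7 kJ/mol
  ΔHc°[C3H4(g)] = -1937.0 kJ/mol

Using ΔH = Σ nΔHc°(reactants) − Σ nΔHc°(products):
= [1·(-1937.0) + 2·(-1559.7)] − [1·(-393.5) + 2·(-2219.9)]
= -223.1 kJ/mol

ΔH = -223.1 kJ/mol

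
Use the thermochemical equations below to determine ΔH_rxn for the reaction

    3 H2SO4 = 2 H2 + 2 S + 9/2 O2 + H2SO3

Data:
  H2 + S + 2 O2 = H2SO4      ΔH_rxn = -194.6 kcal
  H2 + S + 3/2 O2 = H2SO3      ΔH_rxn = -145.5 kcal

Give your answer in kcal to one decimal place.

equation 1 reversed and × 3: (-3)·(-194.6) = +583.8 kcal
equation 2 as written: -145.5 kcal
Since enthalpy is a state function, ΔH_rxn = (-3)·(-194.6) + (1)·(-145.5) = 438.3 kcal

ΔH_rxn = 438.3 kcal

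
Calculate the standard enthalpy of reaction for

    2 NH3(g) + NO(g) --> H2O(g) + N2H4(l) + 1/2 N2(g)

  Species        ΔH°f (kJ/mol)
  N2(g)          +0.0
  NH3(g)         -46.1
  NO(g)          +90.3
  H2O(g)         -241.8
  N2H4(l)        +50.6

ΔH°rxn = Σ nΔHf°(products) − Σ nΔHf°(reactants).
Products: 1·(-241.8) + 1·(+50.6) + 1/2·(+0.0) = -191.2
Reactants: 2·(-46.1) + 1·(+90.3) = -1.9
ΔH° = (-191.2) − (-1.9) = -189.3 kJ/mol

ΔH° = -189.3 kJ/mol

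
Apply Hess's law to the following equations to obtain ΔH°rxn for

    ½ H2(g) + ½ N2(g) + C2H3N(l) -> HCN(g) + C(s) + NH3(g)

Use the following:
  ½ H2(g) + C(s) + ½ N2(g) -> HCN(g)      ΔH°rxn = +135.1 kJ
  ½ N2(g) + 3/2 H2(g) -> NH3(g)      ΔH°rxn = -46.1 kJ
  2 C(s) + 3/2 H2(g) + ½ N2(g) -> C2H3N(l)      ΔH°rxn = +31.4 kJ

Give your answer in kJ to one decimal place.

ΔH°rxn = 57.6 kJ

equation 1 as written: +135.1 kJ
equation 2 as written: -46.1 kJ
equation 3 reversed: -31.4 kJ
Summing the manipulated equations, ΔH°rxn = (+135.1) + (-46.1) + (-31.4) = 57.6 kJ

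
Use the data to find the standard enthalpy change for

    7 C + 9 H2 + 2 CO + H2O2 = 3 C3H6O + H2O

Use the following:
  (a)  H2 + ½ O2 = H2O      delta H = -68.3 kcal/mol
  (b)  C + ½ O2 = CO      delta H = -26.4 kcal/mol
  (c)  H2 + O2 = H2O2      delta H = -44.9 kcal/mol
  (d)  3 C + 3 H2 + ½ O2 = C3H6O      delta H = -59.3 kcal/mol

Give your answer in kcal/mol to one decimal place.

(a) as written: -68.3 kcal/mol
(b) reversed and × 2: (-2)·(-26.4) = +52.8 kcal/mol
(c) reversed: +44.9 kcal/mol
(d) × 3: (3)·(-59.3) = -177.9 kcal/mol
Combining the equations, delta H = (-68.3) + (+52.8) + (+44.9) + (-177.9) = -148.5 kcal/mol

delta H = -148.5 kcal/mol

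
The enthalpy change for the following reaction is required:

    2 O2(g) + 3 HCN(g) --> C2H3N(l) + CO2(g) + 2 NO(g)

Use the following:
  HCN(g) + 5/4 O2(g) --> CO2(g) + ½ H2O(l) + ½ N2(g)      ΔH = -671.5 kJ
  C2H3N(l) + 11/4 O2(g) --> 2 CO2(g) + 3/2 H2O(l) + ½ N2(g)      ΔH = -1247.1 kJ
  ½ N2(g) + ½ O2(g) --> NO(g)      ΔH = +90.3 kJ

equation 1 × 3: (3)·(-671.5) = -2014.5 kJ
equation 2 reversed: +1247.1 kJ
equation 3 × 2: (2)·(+90.3) = +180.6 kJ
ΔH = (-2014.5) + (+1247.1) + (+180.6) = -586.8 kJ

ΔH = -586.8 kJ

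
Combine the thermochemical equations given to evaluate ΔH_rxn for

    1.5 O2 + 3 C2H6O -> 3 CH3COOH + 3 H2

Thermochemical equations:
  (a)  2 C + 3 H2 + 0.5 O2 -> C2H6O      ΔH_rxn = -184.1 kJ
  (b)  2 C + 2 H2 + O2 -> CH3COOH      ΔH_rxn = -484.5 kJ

(a) reversed and × 3: (-3)·(-184.1) = +552.3 kJ
(b) × 3: (3)·(-484.5) = -1453.5 kJ
ΔH_rxn = (-3)·(-184.1) + (3)·(-484.5) = -901.2 kJ

ΔH_rxn = -901.2 kJ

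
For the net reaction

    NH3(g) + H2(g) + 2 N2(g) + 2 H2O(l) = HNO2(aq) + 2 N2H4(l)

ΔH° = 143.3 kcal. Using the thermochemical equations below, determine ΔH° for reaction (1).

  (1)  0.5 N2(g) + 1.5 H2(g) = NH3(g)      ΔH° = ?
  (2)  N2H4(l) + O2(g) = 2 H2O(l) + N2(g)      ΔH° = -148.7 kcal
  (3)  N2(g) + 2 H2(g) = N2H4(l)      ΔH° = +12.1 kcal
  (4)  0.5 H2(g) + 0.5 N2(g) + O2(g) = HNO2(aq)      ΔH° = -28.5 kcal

(1) reversed (reverse to put NH3(g) on the reactant side): contributes −x
(2) reversed (reverse to put H2O(l) on the reactant side): +148.7 kcal
(3) as written: +12.1 kcal
(4) as written (HNO2(aq) already on the product side): -28.5 kcal
+143.3 = (+148.7) + (+12.1) + (-28.5) − x
x = (+143.3 − (+132.3)) / (-1) = -11.0 kcal

ΔH° = -11.0 kcal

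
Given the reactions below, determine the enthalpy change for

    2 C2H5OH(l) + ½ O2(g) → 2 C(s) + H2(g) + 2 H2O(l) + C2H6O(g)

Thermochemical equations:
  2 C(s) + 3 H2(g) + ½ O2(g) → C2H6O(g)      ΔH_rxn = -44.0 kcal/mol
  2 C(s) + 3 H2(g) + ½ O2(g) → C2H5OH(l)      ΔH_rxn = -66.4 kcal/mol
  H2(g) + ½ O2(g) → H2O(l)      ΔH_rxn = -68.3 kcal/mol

ΔH_rxn = -47.8 kcal/mol

equation 1 as written: -44.0 kcal/mol
equation 2 reversed and × 2: (-2)·(-66.4) = +132.8 kcal/mol
equation 3 × 2: (2)·(-68.3) = -136.6 kcal/mol
Combining the equations, ΔH_rxn = (1)·(-44.0) + (-2)·(-66.4) + (2)·(-68.3) = -47.8 kcal/mol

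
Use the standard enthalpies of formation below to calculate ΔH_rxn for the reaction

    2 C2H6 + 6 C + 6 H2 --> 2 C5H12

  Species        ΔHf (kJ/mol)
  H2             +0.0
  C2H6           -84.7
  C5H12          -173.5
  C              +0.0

Products: 2·(-173.5) = -347.0
Reactants: 2·(-84.7) + 6·(+0.0) + 6·(+0.0) = -169.4
ΔH_rxn = (-347.0) − (-169.4) = -177.6 kJ/mol

ΔH_rxn = -177.6 kJ/mol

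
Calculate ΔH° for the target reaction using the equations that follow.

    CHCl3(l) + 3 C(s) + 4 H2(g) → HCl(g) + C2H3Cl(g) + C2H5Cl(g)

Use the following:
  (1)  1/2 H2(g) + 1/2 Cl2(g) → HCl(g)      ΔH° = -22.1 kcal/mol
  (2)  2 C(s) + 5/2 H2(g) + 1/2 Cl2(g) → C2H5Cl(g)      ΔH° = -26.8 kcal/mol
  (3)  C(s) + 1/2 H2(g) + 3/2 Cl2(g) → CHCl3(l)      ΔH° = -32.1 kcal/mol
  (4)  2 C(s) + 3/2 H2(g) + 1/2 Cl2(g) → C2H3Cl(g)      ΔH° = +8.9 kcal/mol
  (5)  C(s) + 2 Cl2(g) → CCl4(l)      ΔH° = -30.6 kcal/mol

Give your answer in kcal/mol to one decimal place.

ΔH° = -7.9 kcal/mol

(1) as written: -22.1 kcal/mol
(2) as written: -26.8 kcal/mol
(3) reversed: +32.1 kcal/mol
(4) as written: +8.9 kcal/mol
(5): not needed.
ΔH° = (1)·(-22.1) + (1)·(-26.8) + (-1)·(-32.1) + (1)·(+8.9) = -7.9 kcal/mol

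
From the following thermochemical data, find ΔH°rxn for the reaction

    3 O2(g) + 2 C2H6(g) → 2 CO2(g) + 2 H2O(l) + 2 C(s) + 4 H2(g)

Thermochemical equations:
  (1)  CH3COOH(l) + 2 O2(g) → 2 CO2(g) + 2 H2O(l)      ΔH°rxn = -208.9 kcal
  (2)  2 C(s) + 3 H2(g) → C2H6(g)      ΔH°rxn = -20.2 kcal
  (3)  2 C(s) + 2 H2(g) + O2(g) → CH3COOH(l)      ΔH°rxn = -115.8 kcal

ΔH°rxn = -284.3 kcal

(1) as written: -208.9 kcal
(2) reversed and × 2: (-2)·(-20.2) = +40.4 kcal
(3) as written: -115.8 kcal
ΔH°rxn = (1)·(-208.9) + (-2)·(-20.2) + (1)·(-115.8) = -284.3 kcal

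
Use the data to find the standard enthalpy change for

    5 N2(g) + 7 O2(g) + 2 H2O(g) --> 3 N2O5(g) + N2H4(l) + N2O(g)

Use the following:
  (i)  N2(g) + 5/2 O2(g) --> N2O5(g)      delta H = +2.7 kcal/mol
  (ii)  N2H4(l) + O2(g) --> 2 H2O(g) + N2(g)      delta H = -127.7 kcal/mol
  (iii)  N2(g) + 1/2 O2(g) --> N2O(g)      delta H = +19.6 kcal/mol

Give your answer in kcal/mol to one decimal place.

(i) × 3: (3)·(+2.7) = +8.1 kcal/mol
(ii) reversed: +127.7 kcal/mol
(iii) as written: +19.6 kcal/mol
delta H = (+8.1) + (+127.7) + (+19.6) = 155.4 kcal/mol

delta H = 155.4 kcal/mol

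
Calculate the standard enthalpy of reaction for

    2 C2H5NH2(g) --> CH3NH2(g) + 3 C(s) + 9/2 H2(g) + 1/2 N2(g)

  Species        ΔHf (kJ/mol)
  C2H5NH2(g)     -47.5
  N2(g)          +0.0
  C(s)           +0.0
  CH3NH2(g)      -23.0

Products: 1·(-23.0) + 3·(+0.0) + 9/2·(+0.0) + 1/2·(+0.0) = -23.0
Reactants: 2·(-47.5) = -95.0
ΔH_rxn = (-23.0) − (-95.0) = 72.0 kJ/mol

ΔH_rxn = 72.0 kJ/mol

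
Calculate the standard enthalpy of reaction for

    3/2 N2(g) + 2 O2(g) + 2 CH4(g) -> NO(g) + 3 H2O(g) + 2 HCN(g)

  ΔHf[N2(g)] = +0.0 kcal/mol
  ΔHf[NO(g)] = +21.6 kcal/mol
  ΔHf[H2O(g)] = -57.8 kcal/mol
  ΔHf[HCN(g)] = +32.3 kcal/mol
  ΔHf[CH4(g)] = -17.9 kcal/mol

Products: 1·(+21.6) + 3·(-57.8) + 2·(+32.3) = -87.2
Reactants: 3/2·(+0.0) + 2·(+0.0) + 2·(-17.9) = -35.8
ΔHrxn = (-87.2) − (-35.8) = -51.4 kcal/mol

ΔHrxn = -51.4 kcal/mol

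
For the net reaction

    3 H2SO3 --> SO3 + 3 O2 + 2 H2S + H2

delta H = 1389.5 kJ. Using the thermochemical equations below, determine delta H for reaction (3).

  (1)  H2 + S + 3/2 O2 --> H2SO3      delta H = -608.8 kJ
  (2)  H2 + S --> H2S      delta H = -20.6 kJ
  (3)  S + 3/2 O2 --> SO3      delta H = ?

delta H = -395.7 kJ

(1) reversed and × 3 (reverse to put H2SO3 on the reactant side; ×3 to match 3 H2SO3 in the target): (-3)·(-608.8) = +1826.4 kJ
(2) × 2 (×2 to match 2 H2S in the target): (2)·(-20.6) = -41.2 kJ
(3) as written (SO3 already on the product side): contributes x
+1389.5 = (+1826.4) + (-41.2) + x
x = (+1389.5 − (+1785.2)) / (1) = -395.7 kJ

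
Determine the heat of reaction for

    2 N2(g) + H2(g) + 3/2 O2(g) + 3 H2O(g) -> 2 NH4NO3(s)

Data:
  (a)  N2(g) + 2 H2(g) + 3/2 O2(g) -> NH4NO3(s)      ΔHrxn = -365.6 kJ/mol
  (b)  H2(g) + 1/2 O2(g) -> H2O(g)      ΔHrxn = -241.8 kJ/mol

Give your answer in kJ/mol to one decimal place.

(a) × 2 (×2 to match 2 NH4NO3(s) in the target): (2)·(-365.6) = -731.2 kJ/mol
(b) reversed and × 3 (reverse to put H2O(g) on the reactant side; scale by 3 for the 3 H2O(g)): (-3)·(-241.8) = +725.4 kJ/mol
Since enthalpy is a state function, ΔHrxn = (-731.2) + (+725.4) = -5.8 kJ/mol

ΔHrxn = -5.8 kJ/mol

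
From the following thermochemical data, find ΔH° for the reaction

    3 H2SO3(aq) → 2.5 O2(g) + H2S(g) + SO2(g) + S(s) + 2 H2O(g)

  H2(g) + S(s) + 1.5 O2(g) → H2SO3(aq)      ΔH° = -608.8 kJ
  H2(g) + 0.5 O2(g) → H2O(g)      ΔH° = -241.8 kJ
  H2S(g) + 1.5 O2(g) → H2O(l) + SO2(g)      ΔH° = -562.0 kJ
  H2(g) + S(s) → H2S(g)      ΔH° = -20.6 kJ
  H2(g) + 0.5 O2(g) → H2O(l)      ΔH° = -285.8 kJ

ΔH° = 1025.4 kJ

equation 1 reversed and × 3: (-3)·(-608.8) = +1826.4 kJ
equation 2 × 2: (2)·(-241.8) = -483.6 kJ
equation 3 as written: -562.0 kJ
equation 4 × 2: (2)·(-20.6) = -41.2 kJ
equation 5 reversed: +285.8 kJ
Combining the equations, ΔH° = (-3)·(-608.8) + (2)·(-241.8) + (1)·(-562.0) + (2)·(-20.6) + (-1)·(-285.8) = 1025.4 kJ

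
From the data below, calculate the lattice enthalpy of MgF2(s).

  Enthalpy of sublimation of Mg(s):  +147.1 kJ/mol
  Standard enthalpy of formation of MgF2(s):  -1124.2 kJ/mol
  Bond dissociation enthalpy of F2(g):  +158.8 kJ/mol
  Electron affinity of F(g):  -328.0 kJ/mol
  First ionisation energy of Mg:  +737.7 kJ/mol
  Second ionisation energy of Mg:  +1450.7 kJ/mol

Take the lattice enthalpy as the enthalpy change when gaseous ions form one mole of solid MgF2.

U = -2962.5 kJ/mol

ΔHf° = 1·ΔHsub + 1·(ΣIE) + 1·D(F2) + 2·EA + U
-1124.2 = 1·(+147.1) + 1·(+2188.4) + 1·(+158.8) + 2·(-328.0) + U
U = -1124.2 − (+1838.3) = -2962.5 kJ/mol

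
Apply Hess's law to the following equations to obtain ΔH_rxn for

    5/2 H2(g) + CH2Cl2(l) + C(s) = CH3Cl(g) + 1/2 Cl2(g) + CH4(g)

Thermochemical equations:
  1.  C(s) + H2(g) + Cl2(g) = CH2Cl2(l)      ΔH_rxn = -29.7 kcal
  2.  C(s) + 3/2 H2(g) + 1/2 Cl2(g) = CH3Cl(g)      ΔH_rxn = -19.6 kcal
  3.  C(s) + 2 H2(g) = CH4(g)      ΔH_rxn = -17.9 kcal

ΔH_rxn = -7.8 kcal

eq. 1 reversed (reverse to put CH2Cl2(l) on the reactant side): +29.7 kcal
eq. 2 as written (CH3Cl(g) already on the product side): -19.6 kcal
eq. 3 as written (CH4(g) already on the product side): -17.9 kcal
By Hess's law, ΔH_rxn = (+29.7) + (-19.6) + (-17.9) = -7.8 kcal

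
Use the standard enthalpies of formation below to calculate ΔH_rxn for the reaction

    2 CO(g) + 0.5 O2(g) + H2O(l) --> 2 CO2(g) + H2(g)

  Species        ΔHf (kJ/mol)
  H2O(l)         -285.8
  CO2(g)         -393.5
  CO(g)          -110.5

ΔH°rxn = Σ nΔHf°(products) − Σ nΔHf°(reactants).
Products: 2·(-393.5) + 1·(+0.0) = -787.0
Reactants: 2·(-110.5) + 1/2·(+0.0) + 1·(-285.8) = -506.8
ΔH_rxn = (-787.0) − (-506.8) = -280.2 kJ/mol

ΔH_rxn = -280.2 kJ/mol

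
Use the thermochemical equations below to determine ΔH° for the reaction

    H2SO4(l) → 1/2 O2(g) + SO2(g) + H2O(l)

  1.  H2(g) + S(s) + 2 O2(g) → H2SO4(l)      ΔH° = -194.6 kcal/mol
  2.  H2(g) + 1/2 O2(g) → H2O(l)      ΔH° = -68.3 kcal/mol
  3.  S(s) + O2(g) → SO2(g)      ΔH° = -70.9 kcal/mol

ΔH° = 55.4 kcal/mol

eq. 1 reversed: +194.6 kcal/mol
eq. 2 as written: -68.3 kcal/mol
eq. 3 as written: -70.9 kcal/mol
By Hess's law, ΔH° = (-1)·(-194.6) + (1)·(-68.3) + (1)·(-70.9) = 55.4 kcal/mol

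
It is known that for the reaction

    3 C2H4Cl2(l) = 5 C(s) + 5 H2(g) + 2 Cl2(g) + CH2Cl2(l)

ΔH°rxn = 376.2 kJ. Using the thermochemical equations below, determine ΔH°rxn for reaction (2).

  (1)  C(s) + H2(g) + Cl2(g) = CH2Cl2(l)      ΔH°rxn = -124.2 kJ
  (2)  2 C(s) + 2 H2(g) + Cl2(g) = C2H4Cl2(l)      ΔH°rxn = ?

(1) as written: -124.2 kJ
(2) reversed and × 3: contributes −3·x
+376.2 = (-124.2) − 3·x
x = (+376.2 − (-124.2)) / (-3) = -166.8 kJ

ΔH°rxn = -166.8 kJ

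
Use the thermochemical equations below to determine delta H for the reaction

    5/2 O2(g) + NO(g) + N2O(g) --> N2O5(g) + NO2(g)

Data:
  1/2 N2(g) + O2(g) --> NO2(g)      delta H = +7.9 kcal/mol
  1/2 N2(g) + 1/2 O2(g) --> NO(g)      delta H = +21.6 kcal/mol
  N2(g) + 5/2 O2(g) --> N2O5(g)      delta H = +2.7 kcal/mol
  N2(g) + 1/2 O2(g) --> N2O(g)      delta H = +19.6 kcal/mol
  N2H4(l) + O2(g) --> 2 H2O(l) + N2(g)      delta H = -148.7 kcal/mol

equation 1 as written (NO2(g) already on the product side): +7.9 kcal/mol
equation 2 reversed (reverse to put NO(g) on the reactant side): -21.6 kcal/mol
equation 3 as written (N2O5(g) already on the product side): +2.7 kcal/mol
equation 4 reversed (N2O(g) must end up as a reactant): -19.6 kcal/mol
equation 5: not needed (N2H4(l) appears nowhere else).
delta H = (1)·(+7.9) + (-1)·(+21.6) + (1)·(+2.7) + (-1)·(+19.6) = -30.6 kcal/mol

delta H = -30.6 kcal/mol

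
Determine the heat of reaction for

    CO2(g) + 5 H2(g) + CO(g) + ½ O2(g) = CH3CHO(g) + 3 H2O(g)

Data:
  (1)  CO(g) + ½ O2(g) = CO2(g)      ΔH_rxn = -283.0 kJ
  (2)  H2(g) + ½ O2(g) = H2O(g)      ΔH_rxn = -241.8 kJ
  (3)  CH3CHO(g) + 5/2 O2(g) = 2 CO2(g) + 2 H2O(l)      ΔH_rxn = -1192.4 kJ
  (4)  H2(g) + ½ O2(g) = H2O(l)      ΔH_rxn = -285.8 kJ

(1) as written (CO(g) already on the reactant side): -283.0 kJ
(2) × 3 (scale by 3 for the 3 H2O(g)): (3)·(-241.8) = -725.4 kJ
(3) reversed (CH3CHO(g) must end up as a product): +1192.4 kJ
(4) × 2: (2)·(-285.8) = -571.6 kJ
ΔH_rxn = (1)·(-283.0) + (3)·(-241.8) + (-1)·(-1192.4) + (2)·(-285.8) = -387.6 kJ

ΔH_rxn = -387.6 kJ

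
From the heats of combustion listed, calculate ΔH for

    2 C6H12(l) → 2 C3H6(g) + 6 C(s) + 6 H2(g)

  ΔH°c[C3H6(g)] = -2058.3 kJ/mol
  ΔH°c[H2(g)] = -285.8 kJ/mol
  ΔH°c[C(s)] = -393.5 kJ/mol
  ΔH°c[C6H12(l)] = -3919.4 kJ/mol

Using ΔH = Σ nΔHc°(reactants) − Σ nΔHc°(products):
= [2·(-3919.4)] − [2·(-2058.3) + 6·(-393.5) + 6·(-285.8)]
= 353.6 kJ/mol

ΔH = 353.6 kJ/mol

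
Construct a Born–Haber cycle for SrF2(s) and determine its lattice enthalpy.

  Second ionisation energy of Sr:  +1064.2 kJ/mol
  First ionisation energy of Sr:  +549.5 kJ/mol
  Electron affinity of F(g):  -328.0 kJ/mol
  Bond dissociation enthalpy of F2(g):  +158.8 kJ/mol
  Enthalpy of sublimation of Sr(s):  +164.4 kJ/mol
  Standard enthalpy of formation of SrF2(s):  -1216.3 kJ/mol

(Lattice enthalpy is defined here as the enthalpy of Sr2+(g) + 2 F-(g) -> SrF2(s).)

ΔHf° = 1·ΔHsub + 1·(ΣIE) + 1·D(F2) + 2·EA + U
-1216.3 = 1·(+164.4) + 1·(+1613.7) + 1·(+158.8) + 2·(-328.0) + U
U = -1216.3 − (+1280.9) = -2497.2 kJ/mol

U = -2497.2 kJ/mol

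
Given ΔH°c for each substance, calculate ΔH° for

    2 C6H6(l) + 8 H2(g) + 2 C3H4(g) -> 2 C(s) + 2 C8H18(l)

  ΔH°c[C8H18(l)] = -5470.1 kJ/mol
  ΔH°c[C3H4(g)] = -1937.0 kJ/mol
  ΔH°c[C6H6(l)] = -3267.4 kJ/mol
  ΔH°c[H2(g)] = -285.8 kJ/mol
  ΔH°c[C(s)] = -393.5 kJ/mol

With combustion enthalpies, reactants minus products:
= [2·(-3267.4) + 8·(-285.8) + 2·(-1937.0)] − [2·(-393.5) + 2·(-5470.1)]
= -968.0 kJ/mol

ΔH° = -968.0 kJ/mol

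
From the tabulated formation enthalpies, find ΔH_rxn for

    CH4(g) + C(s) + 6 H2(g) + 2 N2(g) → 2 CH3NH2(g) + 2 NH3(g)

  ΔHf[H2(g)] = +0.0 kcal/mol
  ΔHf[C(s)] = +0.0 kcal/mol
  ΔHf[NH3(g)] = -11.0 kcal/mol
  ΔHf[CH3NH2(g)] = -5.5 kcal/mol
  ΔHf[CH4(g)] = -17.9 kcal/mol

Products: 2·(-5.5) + 2·(-11.0) = -33.0
Reactants: 1·(-17.9) + 1·(+0.0) + 6·(+0.0) + 2·(+0.0) = -17.9
ΔH_rxn = (-33.0) − (-17.9) = -15.1 kcal/mol

ΔH_rxn = -15.1 kcal/mol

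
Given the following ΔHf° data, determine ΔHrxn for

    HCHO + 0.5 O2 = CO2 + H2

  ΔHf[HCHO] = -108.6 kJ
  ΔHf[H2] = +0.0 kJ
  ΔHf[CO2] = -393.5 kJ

ΔHrxn = -284.9 kJ

Products: 1·(-393.5) + 1·(+0.0) = -393.5
Reactants: 1·(-108.6) + 1/2·(+0.0) = -108.6
ΔHrxn = (-393.5) − (-108.6) = -284.9 kJ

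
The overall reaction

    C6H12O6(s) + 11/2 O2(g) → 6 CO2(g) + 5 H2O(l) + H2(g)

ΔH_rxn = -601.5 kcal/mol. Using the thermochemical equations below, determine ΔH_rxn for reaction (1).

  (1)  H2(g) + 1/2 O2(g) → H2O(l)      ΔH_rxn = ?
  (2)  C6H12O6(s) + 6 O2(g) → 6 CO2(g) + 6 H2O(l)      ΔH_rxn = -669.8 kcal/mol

(1) reversed (reverse to put H2(g) on the product side): contributes −x
(2) as written (C6H12O6(s) already on the reactant side): -669.8 kcal/mol
-601.5 = (-669.8) − x
x = (-601.5 − (-669.8)) / (-1) = -68.3 kcal/mol

ΔH_rxn = -68.3 kcal/mol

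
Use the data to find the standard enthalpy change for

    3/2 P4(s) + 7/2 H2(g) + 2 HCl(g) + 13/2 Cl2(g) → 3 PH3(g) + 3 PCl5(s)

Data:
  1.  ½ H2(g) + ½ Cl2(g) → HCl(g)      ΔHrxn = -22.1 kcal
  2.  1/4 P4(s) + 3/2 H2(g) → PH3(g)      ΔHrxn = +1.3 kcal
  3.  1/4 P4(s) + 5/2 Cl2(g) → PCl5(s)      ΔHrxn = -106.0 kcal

ΔHrxn = -269.9 kcal

eq. 1 reversed and × 2 (HCl(g) must end up as a reactant; ×2 to match 2 HCl(g) in the target): (-2)·(-22.1) = +44.2 kcal
eq. 2 × 3 (×3 to match 3 PH3(g) in the target): (3)·(+1.3) = +3.9 kcal
eq. 3 × 3 (scale by 3 for the 3 PCl5(s)): (3)·(-106.0) = -318.0 kcal
ΔHrxn = (+44.2) + (+3.9) + (-318.0) = -269.9 kcal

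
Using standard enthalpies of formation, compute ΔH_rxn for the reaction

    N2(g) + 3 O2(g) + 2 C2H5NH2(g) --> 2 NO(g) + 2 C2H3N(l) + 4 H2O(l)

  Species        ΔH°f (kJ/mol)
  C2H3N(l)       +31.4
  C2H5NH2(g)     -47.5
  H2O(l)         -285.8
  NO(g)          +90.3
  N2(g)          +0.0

ΔH_rxn = -804.8 kJ/mol

Products: 2·(+90.3) + 2·(+31.4) + 4·(-285.8) = -899.8
Reactants: 1·(+0.0) + 3·(+0.0) + 2·(-47.5) = -95.0
ΔH_rxn = (-899.8) − (-95.0) = -804.8 kJ/mol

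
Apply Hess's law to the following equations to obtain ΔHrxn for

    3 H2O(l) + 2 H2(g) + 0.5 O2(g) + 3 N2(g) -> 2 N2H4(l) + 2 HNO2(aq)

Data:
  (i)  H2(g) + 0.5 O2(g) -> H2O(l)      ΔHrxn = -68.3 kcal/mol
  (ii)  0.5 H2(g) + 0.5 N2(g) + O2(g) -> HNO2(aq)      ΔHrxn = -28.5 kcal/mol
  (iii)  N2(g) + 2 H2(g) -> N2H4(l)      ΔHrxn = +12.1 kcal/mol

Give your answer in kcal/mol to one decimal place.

ΔHrxn = 172.1 kcal/mol

(i) reversed and × 3: (-3)·(-68.3) = +204.9 kcal/mol
(ii) × 2: (2)·(-28.5) = -57.0 kcal/mol
(iii) × 2: (2)·(+12.1) = +24.2 kcal/mol
Combining the equations, ΔHrxn = (-3)·(-68.3) + (2)·(-28.5) + (2)·(+12.1) = 172.1 kcal/mol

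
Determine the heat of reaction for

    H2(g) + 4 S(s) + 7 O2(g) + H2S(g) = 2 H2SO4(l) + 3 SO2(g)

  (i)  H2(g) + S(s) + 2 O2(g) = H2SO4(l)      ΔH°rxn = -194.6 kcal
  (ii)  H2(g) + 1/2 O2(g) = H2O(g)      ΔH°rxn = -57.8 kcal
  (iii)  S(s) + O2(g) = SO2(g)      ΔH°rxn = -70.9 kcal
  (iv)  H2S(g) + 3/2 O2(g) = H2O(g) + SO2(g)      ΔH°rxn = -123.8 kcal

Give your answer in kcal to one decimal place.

(i) × 2 (scale by 2 for the 2 H2SO4(l)): (2)·(-194.6) = -389.2 kcal
(ii) reversed: +57.8 kcal
(iii) × 2: (2)·(-70.9) = -141.8 kcal
(iv) as written (H2S(g) already on the reactant side): -123.8 kcal
Since enthalpy is a state function, ΔH°rxn = (-389.2) + (+57.8) + (-141.8) + (-123.8) = -597.0 kcal

ΔH°rxn = -597.0 kcal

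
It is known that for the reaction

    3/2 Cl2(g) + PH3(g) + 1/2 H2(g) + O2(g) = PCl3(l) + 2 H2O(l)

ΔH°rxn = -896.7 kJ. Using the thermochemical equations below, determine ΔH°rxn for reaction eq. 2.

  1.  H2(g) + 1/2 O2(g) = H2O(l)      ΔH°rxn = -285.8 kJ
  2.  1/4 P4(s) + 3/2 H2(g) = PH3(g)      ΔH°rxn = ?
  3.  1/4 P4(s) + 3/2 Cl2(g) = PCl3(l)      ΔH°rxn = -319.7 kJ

ΔH°rxn = 5.4 kJ

eq. 1 × 2: (2)·(-285.8) = -571.6 kJ
eq. 2 reversed: contributes −x
eq. 3 as written: -319.7 kJ
-896.7 = (-571.6) + (-319.7) − x
x = (-896.7 − (-891.3)) / (-1) = 5.4 kJ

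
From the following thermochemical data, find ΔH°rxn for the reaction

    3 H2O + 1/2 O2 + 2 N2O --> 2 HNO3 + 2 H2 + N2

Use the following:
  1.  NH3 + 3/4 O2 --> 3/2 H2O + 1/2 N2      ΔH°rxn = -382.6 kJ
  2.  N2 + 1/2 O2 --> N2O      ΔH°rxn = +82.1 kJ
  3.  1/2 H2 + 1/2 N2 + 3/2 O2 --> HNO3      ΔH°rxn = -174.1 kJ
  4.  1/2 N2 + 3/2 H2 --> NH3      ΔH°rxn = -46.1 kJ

ΔH°rxn = 345.0 kJ

eq. 1 reversed and × 2: (-2)·(-382.6) = +765.2 kJ
eq. 2 reversed and × 2: (-2)·(+82.1) = -164.2 kJ
eq. 3 × 2: (2)·(-174.1) = -348.2 kJ
eq. 4 reversed and × 2: (-2)·(-46.1) = +92.2 kJ
Summing the manipulated equations, ΔH°rxn = (-2)·(-382.6) + (-2)·(+82.1) + (2)·(-174.1) + (-2)·(-46.1) = 345.0 kJ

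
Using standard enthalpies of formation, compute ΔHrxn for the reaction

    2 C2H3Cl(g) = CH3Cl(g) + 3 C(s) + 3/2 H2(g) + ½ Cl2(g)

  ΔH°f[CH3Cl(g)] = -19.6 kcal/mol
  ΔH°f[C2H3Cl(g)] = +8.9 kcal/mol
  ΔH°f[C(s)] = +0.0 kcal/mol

ΔHrxn = -37.4 kcal/mol

Products: 1·(-19.6) + 3·(+0.0) + 3/2·(+0.0) + 1/2·(+0.0) = -19.6
Reactants: 2·(+8.9) = +17.8
ΔHrxn = (-19.6) − (+17.8) = -37.4 kcal/mol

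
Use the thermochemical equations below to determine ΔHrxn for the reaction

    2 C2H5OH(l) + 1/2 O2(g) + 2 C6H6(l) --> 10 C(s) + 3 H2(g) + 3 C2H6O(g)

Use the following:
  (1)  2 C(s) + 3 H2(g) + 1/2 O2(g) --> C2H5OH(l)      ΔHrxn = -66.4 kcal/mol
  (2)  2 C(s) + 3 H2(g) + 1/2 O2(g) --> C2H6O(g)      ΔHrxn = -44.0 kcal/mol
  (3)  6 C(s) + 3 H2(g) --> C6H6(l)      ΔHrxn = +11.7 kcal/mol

(1) reversed and × 2: (-2)·(-66.4) = +132.8 kcal/mol
(2) × 3: (3)·(-44.0) = -132.0 kcal/mol
(3) reversed and × 2: (-2)·(+11.7) = -23.4 kcal/mol
ΔHrxn = (-2)·(-66.4) + (3)·(-44.0) + (-2)·(+11.7) = -22.6 kcal/mol

ΔHrxn = -22.6 kcal/mol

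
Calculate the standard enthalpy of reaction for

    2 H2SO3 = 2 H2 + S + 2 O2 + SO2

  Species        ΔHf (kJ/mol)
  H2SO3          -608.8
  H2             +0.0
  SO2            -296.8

ΔHrxn = 920.8 kJ/mol

ΔH°rxn = Σ nΔHf°(products) − Σ nΔHf°(reactants).
Products: 2·(+0.0) + 1·(+0.0) + 2·(+0.0) + 1·(-296.8) = -296.8
Reactants: 2·(-608.8) = -1217.6
ΔHrxn = (-296.8) − (-1217.6) = 920.8 kJ/mol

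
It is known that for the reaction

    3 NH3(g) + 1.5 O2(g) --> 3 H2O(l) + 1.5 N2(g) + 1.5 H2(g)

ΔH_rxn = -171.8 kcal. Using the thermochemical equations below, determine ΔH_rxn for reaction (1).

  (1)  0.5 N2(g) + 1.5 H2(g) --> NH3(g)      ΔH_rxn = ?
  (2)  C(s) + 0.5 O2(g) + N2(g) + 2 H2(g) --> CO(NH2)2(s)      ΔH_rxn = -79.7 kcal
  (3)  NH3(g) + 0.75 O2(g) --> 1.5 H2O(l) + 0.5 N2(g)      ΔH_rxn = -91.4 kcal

(1) reversed: contributes −x
(2): not needed (C(s) appears nowhere else).
(3) × 2 (scale by 2 for the 3 H2O(l)): (2)·(-91.4) = -182.8 kcal
-171.8 = (-182.8) − x
x = (-171.8 − (-182.8)) / (-1) = -11.0 kcal

ΔH_rxn = -11.0 kcal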